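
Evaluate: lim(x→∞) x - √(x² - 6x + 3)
This is an ∞-∞ indeterminate form.

Combine fractions or rationalize to convert ∞-∞ to 0/0 form:
  lim(x→∞) x - √(x² - 6x + 3) = 3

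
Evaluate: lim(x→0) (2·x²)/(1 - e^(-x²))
This is a 0/0 indeterminate form.

Apply L'Hôpital's rule: differentiate numerator and denominator separately.
  f(x) = 2·x^2   ⇒   f'(x) = 4·x
  g(x) = 1 - e^(-x^2)   ⇒   g'(x) = 2·x·e^(-x^2)
  lim(x→0) f'(x)/g'(x) = lim(x→0) (4·x)/(2·x·e^(-x^2))
  = 2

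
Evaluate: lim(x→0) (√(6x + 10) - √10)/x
This is a standard limit.

Factor or rationalize the expression:
  lim(x→0) (√(6x + 10) - √10)/x = 3·sqrt(10)/10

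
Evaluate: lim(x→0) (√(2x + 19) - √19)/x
This is a standard limit.

Factor or rationalize the expression:
  lim(x→0) (√(2x + 19) - √19)/x = sqrt(19)/19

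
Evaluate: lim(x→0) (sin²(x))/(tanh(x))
This is a 0/0 indeterminate form.

Apply L'Hôpital's rule: differentiate numerator and denominator separately.
  f(x) = sin(x)^2   ⇒   f'(x) = 2·sin(x)·cos(x)
  g(x) = tanh(x)   ⇒   g'(x) = 1 - tanh(x)^2
  lim(x→0) f'(x)/g'(x) = lim(x→0) (2·sin(x)·cos(x))/(1 - tanh(x)^2)
  = 0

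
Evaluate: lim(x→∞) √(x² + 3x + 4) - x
This is an ∞-∞ indeterminate form.

Combine fractions or rationalize to convert ∞-∞ to 0/0 form:
  lim(x→∞) √(x² + 3x + 4) - x = 3/2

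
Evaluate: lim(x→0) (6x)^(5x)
This is an exponential indeterminate form.

For exponential indeterminate forms, take the natural log:
  Let L = lim(x→0) (6x)^(5x)
  Then ln(L) = lim(x→0) [exponent × ln(base)]
  Evaluate using L'Hôpital or standard limits, then exponentiate.
  L = 1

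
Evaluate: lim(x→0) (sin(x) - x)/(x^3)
This is a 0/0 indeterminate form.

Apply L'Hôpital's rule: differentiate numerator and denominator separately.
  f(x) = -x + sin(x)   ⇒   f'(x) = cos(x) - 1
  g(x) = x^3   ⇒   g'(x) = 3·x^2
  lim(x→0) f'(x)/g'(x) = lim(x→0) (cos(x) - 1)/(3·x^2)
  = -1/6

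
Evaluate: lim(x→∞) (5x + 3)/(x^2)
This is an ∞/∞ indeterminate form.

Apply L'Hôpital's rule: differentiate numerator and denominator separately.
  f(x) = 5·x + 3   ⇒   f'(x) = 5
  g(x) = x^2   ⇒   g'(x) = 2·x
  lim(x→∞) f'(x)/g'(x) = lim(x→∞) (5)/(2·x)
  = 0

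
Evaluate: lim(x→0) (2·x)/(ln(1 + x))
This is a 0/0 indeterminate form.

Apply L'Hôpital's rule: differentiate numerator and denominator separately.
  f(x) = 2·x   ⇒   f'(x) = 2
  g(x) = ln(x + 1)   ⇒   g'(x) = 1/(x + 1)
  lim(x→0) f'(x)/g'(x) = lim(x→0) (2)/(1/(x + 1))
  = 2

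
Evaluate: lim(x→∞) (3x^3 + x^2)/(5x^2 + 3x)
This is an ∞/∞ indeterminate form.

Apply L'Hôpital's rule: differentiate numerator and denominator separately.
  f(x) = 3·x^3 + x^2   ⇒   f'(x) = 9·x^2 + 2·x
  g(x) = 5·x^2 + 3·x   ⇒   g'(x) = 10·x + 3
  lim(x→∞) f'(x)/g'(x) = lim(x→∞) (9·x^2 + 2·x)/(10·x + 3)
  = ∞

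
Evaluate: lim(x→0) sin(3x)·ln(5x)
This is a 0·∞ indeterminate form.

Rewrite 0·∞ as a quotient (0/0 or ∞/∞ form), then apply L'Hôpital's rule:
  lim(x→0) sin(3x)·ln(5x) = 0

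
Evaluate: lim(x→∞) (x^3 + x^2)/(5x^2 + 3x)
This is an ∞/∞ indeterminate form.

Apply L'Hôpital's rule: differentiate numerator and denominator separately.
  f(x) = x^3 + x^2   ⇒   f'(x) = 3·x^2 + 2·x
  g(x) = 5·x^2 + 3·x   ⇒   g'(x) = 10·x + 3
  lim(x→∞) f'(x)/g'(x) = lim(x→∞) (3·x^2 + 2·x)/(10·x + 3)
  = ∞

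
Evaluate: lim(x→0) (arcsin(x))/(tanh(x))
This is a 0/0 indeterminate form.

Apply L'Hôpital's rule: differentiate numerator and denominator separately.
  f(x) = asin(x)   ⇒   f'(x) = 1/sqrt(1 - x^2)
  g(x) = tanh(x)   ⇒   g'(x) = 1 - tanh(x)^2
  lim(x→0) f'(x)/g'(x) = lim(x→0) (1/sqrt(1 - x^2))/(1 - tanh(x)^2)
  = 1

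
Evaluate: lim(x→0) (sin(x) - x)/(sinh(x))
This is a 0/0 indeterminate form.

Apply L'Hôpital's rule: differentiate numerator and denominator separately.
  f(x) = -x + sin(x)   ⇒   f'(x) = cos(x) - 1
  g(x) = sinh(x)   ⇒   g'(x) = cosh(x)
  lim(x→0) f'(x)/g'(x) = lim(x→0) (cos(x) - 1)/(cosh(x))
  = 0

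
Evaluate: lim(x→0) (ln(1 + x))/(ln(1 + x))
This is a 0/0 indeterminate form.

Apply L'Hôpital's rule: differentiate numerator and denominator separately.
  f(x) = ln(x + 1)   ⇒   f'(x) = 1/(x + 1)
  g(x) = ln(x + 1)   ⇒   g'(x) = 1/(x + 1)
  lim(x→0) f'(x)/g'(x) = lim(x→0) (1/(x + 1))/(1/(x + 1))
  = 1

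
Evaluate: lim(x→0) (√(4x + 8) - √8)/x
This is a standard limit.

Factor or rationalize the expression:
  lim(x→0) (√(4x + 8) - √8)/x = sqrt(2)/2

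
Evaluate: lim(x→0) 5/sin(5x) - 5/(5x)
This is an ∞-∞ indeterminate form.

Combine fractions or rationalize to convert ∞-∞ to 0/0 form:
  lim(x→0) 5/sin(5x) - 5/(5x) = 0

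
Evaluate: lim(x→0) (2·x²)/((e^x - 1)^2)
This is a 0/0 indeterminate form.

Apply L'Hôpital's rule: differentiate numerator and denominator separately.
  f(x) = 2·x^2   ⇒   f'(x) = 4·x
  g(x) = (e^(x) - 1)^2   ⇒   g'(x) = 2·(e^(x) - 1)·e^(x)
  lim(x→0) f'(x)/g'(x) = lim(x→0) (4·x)/(2·(e^(x) - 1)·e^(x))
  = 2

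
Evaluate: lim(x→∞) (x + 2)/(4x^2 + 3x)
This is an ∞/∞ indeterminate form.

Apply L'Hôpital's rule: differentiate numerator and denominator separately.
  f(x) = x + 2   ⇒   f'(x) = 1
  g(x) = 4·x^2 + 3·x   ⇒   g'(x) = 8·x + 3
  lim(x→∞) f'(x)/g'(x) = lim(x→∞) (1)/(8·x + 3)
  = 0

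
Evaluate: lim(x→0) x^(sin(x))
This is an exponential indeterminate form.

For exponential indeterminate forms, take the natural log:
  Let L = lim(x→0) x^(sin(x))
  Then ln(L) = lim(x→0) [exponent × ln(base)]
  Evaluate using L'Hôpital or standard limits, then exponentiate.
  L = 1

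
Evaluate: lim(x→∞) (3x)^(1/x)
This is an exponential indeterminate form.

For exponential indeterminate forms, take the natural log:
  Let L = lim(x→∞) (3x)^(1/x)
  Then ln(L) = lim(x→∞) [exponent × ln(base)]
  Evaluate using L'Hôpital or standard limits, then exponentiate.
  L = 1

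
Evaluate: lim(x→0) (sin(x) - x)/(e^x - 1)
This is a 0/0 indeterminate form.

Apply L'Hôpital's rule: differentiate numerator and denominator separately.
  f(x) = -x + sin(x)   ⇒   f'(x) = cos(x) - 1
  g(x) = e^(x) - 1   ⇒   g'(x) = e^(x)
  lim(x→0) f'(x)/g'(x) = lim(x→0) (cos(x) - 1)/(e^(x))
  = 0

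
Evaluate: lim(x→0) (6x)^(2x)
This is an exponential indeterminate form.

For exponential indeterminate forms, take the natural log:
  Let L = lim(x→0) (6x)^(2x)
  Then ln(L) = lim(x→0) [exponent × ln(base)]
  Evaluate using L'Hôpital or standard limits, then exponentiate.
  L = 1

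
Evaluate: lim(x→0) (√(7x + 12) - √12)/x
This is a standard limit.

Factor or rationalize the expression:
  lim(x→0) (√(7x + 12) - √12)/x = 7·sqrt(3)/12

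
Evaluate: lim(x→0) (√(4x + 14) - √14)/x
This is a standard limit.

Factor or rationalize the expression:
  lim(x→0) (√(4x + 14) - √14)/x = sqrt(14)/7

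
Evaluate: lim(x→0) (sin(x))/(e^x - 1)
This is a 0/0 indeterminate form.

Apply L'Hôpital's rule: differentiate numerator and denominator separately.
  f(x) = sin(x)   ⇒   f'(x) = cos(x)
  g(x) = e^(x) - 1   ⇒   g'(x) = e^(x)
  lim(x→0) f'(x)/g'(x) = lim(x→0) (cos(x))/(e^(x))
  = 1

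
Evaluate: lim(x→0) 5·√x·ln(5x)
This is a 0·∞ indeterminate form.

Rewrite 0·∞ as a quotient (0/0 or ∞/∞ form), then apply L'Hôpital's rule:
  lim(x→0) 5·√x·ln(5x) = 0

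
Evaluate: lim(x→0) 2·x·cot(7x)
This is a 0·∞ indeterminate form.

Rewrite 0·∞ as a quotient (0/0 or ∞/∞ form), then apply L'Hôpital's rule:
  lim(x→0) 2·x·cot(7x) = 2/7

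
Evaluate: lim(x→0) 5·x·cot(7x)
This is a 0·∞ indeterminate form.

Rewrite 0·∞ as a quotient (0/0 or ∞/∞ form), then apply L'Hôpital's rule:
  lim(x→0) 5·x·cot(7x) = 5/7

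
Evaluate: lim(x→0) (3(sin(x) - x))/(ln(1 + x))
This is a 0/0 indeterminate form.

Apply L'Hôpital's rule: differentiate numerator and denominator separately.
  f(x) = -3·x + 3·sin(x)   ⇒   f'(x) = 3·cos(x) - 3
  g(x) = ln(x + 1)   ⇒   g'(x) = 1/(x + 1)
  lim(x→0) f'(x)/g'(x) = lim(x→0) (3·cos(x) - 3)/(1/(x + 1))
  = 0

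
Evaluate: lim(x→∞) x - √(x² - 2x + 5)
This is an ∞-∞ indeterminate form.

Combine fractions or rationalize to convert ∞-∞ to 0/0 form:
  lim(x→∞) x - √(x² - 2x + 5) = 1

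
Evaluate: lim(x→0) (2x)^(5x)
This is an exponential indeterminate form.

For exponential indeterminate forms, take the natural log:
  Let L = lim(x→0) (2x)^(5x)
  Then ln(L) = lim(x→0) [exponent × ln(base)]
  Evaluate using L'Hôpital or standard limits, then exponentiate.
  L = 1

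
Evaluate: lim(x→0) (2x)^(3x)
This is an exponential indeterminate form.

For exponential indeterminate forms, take the natural log:
  Let L = lim(x→0) (2x)^(3x)
  Then ln(L) = lim(x→0) [exponent × ln(base)]
  Evaluate using L'Hôpital or standard limits, then exponentiate.
  L = 1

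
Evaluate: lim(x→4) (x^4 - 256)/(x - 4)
This is a standard limit.

Factor or rationalize the expression:
  lim(x→4) (x^4 - 256)/(x - 4) = 256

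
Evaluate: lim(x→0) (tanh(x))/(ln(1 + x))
This is a 0/0 indeterminate form.

Apply L'Hôpital's rule: differentiate numerator and denominator separately.
  f(x) = tanh(x)   ⇒   f'(x) = 1 - tanh(x)^2
  g(x) = ln(x + 1)   ⇒   g'(x) = 1/(x + 1)
  lim(x→0) f'(x)/g'(x) = lim(x→0) (1 - tanh(x)^2)/(1/(x + 1))
  = 1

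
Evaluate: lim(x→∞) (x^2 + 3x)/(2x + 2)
This is an ∞/∞ indeterminate form.

Apply L'Hôpital's rule: differentiate numerator and denominator separately.
  f(x) = x^2 + 3·x   ⇒   f'(x) = 2·x + 3
  g(x) = 2·x + 2   ⇒   g'(x) = 2
  lim(x→∞) f'(x)/g'(x) = lim(x→∞) (2·x + 3)/(2)
  = ∞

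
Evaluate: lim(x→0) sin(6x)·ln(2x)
This is a 0·∞ indeterminate form.

Rewrite 0·∞ as a quotient (0/0 or ∞/∞ form), then apply L'Hôpital's rule:
  lim(x→0) sin(6x)·ln(2x) = 0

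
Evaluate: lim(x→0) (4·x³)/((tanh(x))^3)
This is a 0/0 indeterminate form.

Apply L'Hôpital's rule: differentiate numerator and denominator separately.
  f(x) = 4·x^3   ⇒   f'(x) = 12·x^2
  g(x) = tanh(x)^3   ⇒   g'(x) = (3 - 3·tanh(x)^2)·tanh(x)^2
  lim(x→0) f'(x)/g'(x) = lim(x→0) (12·x^2)/((3 - 3·tanh(x)^2)·tanh(x)^2)
  = 4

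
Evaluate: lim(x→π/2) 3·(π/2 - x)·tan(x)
This is a 0·∞ indeterminate form.

Rewrite 0·∞ as a quotient (0/0 or ∞/∞ form), then apply L'Hôpital's rule:
  lim(x→π/2) 3·(π/2 - x)·tan(x) = 3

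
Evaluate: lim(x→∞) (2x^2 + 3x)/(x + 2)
This is an ∞/∞ indeterminate form.

Apply L'Hôpital's rule: differentiate numerator and denominator separately.
  f(x) = 2·x^2 + 3·x   ⇒   f'(x) = 4·x + 3
  g(x) = x + 2   ⇒   g'(x) = 1
  lim(x→∞) f'(x)/g'(x) = lim(x→∞) (4·x + 3)/(1)
  = ∞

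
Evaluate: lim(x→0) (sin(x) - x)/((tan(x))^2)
This is a 0/0 indeterminate form.

Apply L'Hôpital's rule: differentiate numerator and denominator separately.
  f(x) = -x + sin(x)   ⇒   f'(x) = cos(x) - 1
  g(x) = tan(x)^2   ⇒   g'(x) = (2·tan(x)^2 + 2)·tan(x)
  lim(x→0) f'(x)/g'(x) = lim(x→0) (cos(x) - 1)/((2·tan(x)^2 + 2)·tan(x))
  = 0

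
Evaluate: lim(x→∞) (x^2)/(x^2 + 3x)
This is an ∞/∞ indeterminate form.

Apply L'Hôpital's rule: differentiate numerator and denominator separately.
  f(x) = x^2   ⇒   f'(x) = 2·x
  g(x) = x^2 + 3·x   ⇒   g'(x) = 2·x + 3
  lim(x→∞) f'(x)/g'(x) = lim(x→∞) (2·x)/(2·x + 3)
  = 1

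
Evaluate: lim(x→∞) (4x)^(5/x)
This is an exponential indeterminate form.

For exponential indeterminate forms, take the natural log:
  Let L = lim(x→∞) (4x)^(5/x)
  Then ln(L) = lim(x→∞) [exponent × ln(base)]
  Evaluate using L'Hôpital or standard limits, then exponentiate.
  L = 1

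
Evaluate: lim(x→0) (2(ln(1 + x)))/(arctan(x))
This is a 0/0 indeterminate form.

Apply L'Hôpital's rule: differentiate numerator and denominator separately.
  f(x) = 2·ln(x + 1)   ⇒   f'(x) = 2/(x + 1)
  g(x) = atan(x)   ⇒   g'(x) = 1/(x^2 + 1)
  lim(x→0) f'(x)/g'(x) = lim(x→0) (2/(x + 1))/(1/(x^2 + 1))
  = 2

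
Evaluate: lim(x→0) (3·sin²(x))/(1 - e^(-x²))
This is a 0/0 indeterminate form.

Apply L'Hôpital's rule: differentiate numerator and denominator separately.
  f(x) = 3·sin(x)^2   ⇒   f'(x) = 6·sin(x)·cos(x)
  g(x) = 1 - e^(-x^2)   ⇒   g'(x) = 2·x·e^(-x^2)
  lim(x→0) f'(x)/g'(x) = lim(x→0) (6·sin(x)·cos(x))/(2·x·e^(-x^2))
  = 3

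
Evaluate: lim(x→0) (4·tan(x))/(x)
This is a 0/0 indeterminate form.

Apply L'Hôpital's rule: differentiate numerator and denominator separately.
  f(x) = 4·tan(x)   ⇒   f'(x) = 4·tan(x)^2 + 4
  g(x) = x   ⇒   g'(x) = 1
  lim(x→0) f'(x)/g'(x) = lim(x→0) (4·tan(x)^2 + 4)/(1)
  = 4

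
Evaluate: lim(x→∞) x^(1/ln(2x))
This is an exponential indeterminate form.

For exponential indeterminate forms, take the natural log:
  Let L = lim(x→∞) x^(1/ln(2x))
  Then ln(L) = lim(x→∞) [exponent × ln(base)]
  Evaluate using L'Hôpital or standard limits, then exponentiate.
  L = e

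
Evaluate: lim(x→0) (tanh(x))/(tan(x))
This is a 0/0 indeterminate form.

Apply L'Hôpital's rule: differentiate numerator and denominator separately.
  f(x) = tanh(x)   ⇒   f'(x) = 1 - tanh(x)^2
  g(x) = tan(x)   ⇒   g'(x) = tan(x)^2 + 1
  lim(x→0) f'(x)/g'(x) = lim(x→0) (1 - tanh(x)^2)/(tan(x)^2 + 1)
  = 1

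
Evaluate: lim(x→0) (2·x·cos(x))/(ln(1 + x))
This is a 0/0 indeterminate form.

Apply L'Hôpital's rule: differentiate numerator and denominator separately.
  f(x) = 2·x·cos(x)   ⇒   f'(x) = -2·x·sin(x) + 2·cos(x)
  g(x) = ln(x + 1)   ⇒   g'(x) = 1/(x + 1)
  lim(x→0) f'(x)/g'(x) = lim(x→0) (-2·x·sin(x) + 2·cos(x))/(1/(x + 1))
  = 2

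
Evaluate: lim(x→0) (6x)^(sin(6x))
This is an exponential indeterminate form.

For exponential indeterminate forms, take the natural log:
  Let L = lim(x→0) (6x)^(sin(6x))
  Then ln(L) = lim(x→0) [exponent × ln(base)]
  Evaluate using L'Hôpital or standard limits, then exponentiate.
  L = 1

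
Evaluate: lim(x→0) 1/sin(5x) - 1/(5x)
This is an ∞-∞ indeterminate form.

Combine fractions or rationalize to convert ∞-∞ to 0/0 form:
  lim(x→0) 1/sin(5x) - 1/(5x) = 0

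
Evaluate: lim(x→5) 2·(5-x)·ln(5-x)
This is a 0·∞ indeterminate form.

Rewrite 0·∞ as a quotient (0/0 or ∞/∞ form), then apply L'Hôpital's rule:
  lim(x→5) 2·(5-x)·ln(5-x) = 0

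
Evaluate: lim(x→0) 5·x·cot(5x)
This is a 0·∞ indeterminate form.

Rewrite 0·∞ as a quotient (0/0 or ∞/∞ form), then apply L'Hôpital's rule:
  lim(x→0) 5·x·cot(5x) = 1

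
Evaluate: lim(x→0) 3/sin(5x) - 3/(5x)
This is an ∞-∞ indeterminate form.

Combine fractions or rationalize to convert ∞-∞ to 0/0 form:
  lim(x→0) 3/sin(5x) - 3/(5x) = 0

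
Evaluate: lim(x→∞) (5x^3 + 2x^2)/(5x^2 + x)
This is an ∞/∞ indeterminate form.

Apply L'Hôpital's rule: differentiate numerator and denominator separately.
  f(x) = 5·x^3 + 2·x^2   ⇒   f'(x) = 15·x^2 + 4·x
  g(x) = 5·x^2 + x   ⇒   g'(x) = 10·x + 1
  lim(x→∞) f'(x)/g'(x) = lim(x→∞) (15·x^2 + 4·x)/(10·x + 1)
  = ∞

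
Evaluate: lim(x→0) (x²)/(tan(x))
This is a 0/0 indeterminate form.

Apply L'Hôpital's rule: differentiate numerator and denominator separately.
  f(x) = x^2   ⇒   f'(x) = 2·x
  g(x) = tan(x)   ⇒   g'(x) = tan(x)^2 + 1
  lim(x→0) f'(x)/g'(x) = lim(x→0) (2·x)/(tan(x)^2 + 1)
  = 0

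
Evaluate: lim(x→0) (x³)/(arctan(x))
This is a 0/0 indeterminate form.

Apply L'Hôpital's rule: differentiate numerator and denominator separately.
  f(x) = x^3   ⇒   f'(x) = 3·x^2
  g(x) = atan(x)   ⇒   g'(x) = 1/(x^2 + 1)
  lim(x→0) f'(x)/g'(x) = lim(x→0) (3·x^2)/(1/(x^2 + 1))
  = 0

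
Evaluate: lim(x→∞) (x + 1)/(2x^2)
This is an ∞/∞ indeterminate form.

Apply L'Hôpital's rule: differentiate numerator and denominator separately.
  f(x) = x + 1   ⇒   f'(x) = 1
  g(x) = 2·x^2   ⇒   g'(x) = 4·x
  lim(x→∞) f'(x)/g'(x) = lim(x→∞) (1)/(4·x)
  = 0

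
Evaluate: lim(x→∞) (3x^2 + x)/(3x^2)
This is an ∞/∞ indeterminate form.

Apply L'Hôpital's rule: differentiate numerator and denominator separately.
  f(x) = 3·x^2 + x   ⇒   f'(x) = 6·x + 1
  g(x) = 3·x^2   ⇒   g'(x) = 6·x
  lim(x→∞) f'(x)/g'(x) = lim(x→∞) (6·x + 1)/(6·x)
  = 1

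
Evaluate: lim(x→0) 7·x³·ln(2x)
This is a 0·∞ indeterminate form.

Rewrite 0·∞ as a quotient (0/0 or ∞/∞ form), then apply L'Hôpital's rule:
  lim(x→0) 7·x³·ln(2x) = 0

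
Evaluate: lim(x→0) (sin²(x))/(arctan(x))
This is a 0/0 indeterminate form.

Apply L'Hôpital's rule: differentiate numerator and denominator separately.
  f(x) = sin(x)^2   ⇒   f'(x) = 2·sin(x)·cos(x)
  g(x) = atan(x)   ⇒   g'(x) = 1/(x^2 + 1)
  lim(x→0) f'(x)/g'(x) = lim(x→0) (2·sin(x)·cos(x))/(1/(x^2 + 1))
  = 0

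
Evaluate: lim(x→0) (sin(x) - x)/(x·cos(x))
This is a 0/0 indeterminate form.

Apply L'Hôpital's rule: differentiate numerator and denominator separately.
  f(x) = -x + sin(x)   ⇒   f'(x) = cos(x) - 1
  g(x) = x·cos(x)   ⇒   g'(x) = -x·sin(x) + cos(x)
  lim(x→0) f'(x)/g'(x) = lim(x→0) (cos(x) - 1)/(-x·sin(x) + cos(x))
  = 0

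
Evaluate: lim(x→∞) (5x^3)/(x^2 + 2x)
This is an ∞/∞ indeterminate form.

Apply L'Hôpital's rule: differentiate numerator and denominator separately.
  f(x) = 5·x^3   ⇒   f'(x) = 15·x^2
  g(x) = x^2 + 2·x   ⇒   g'(x) = 2·x + 2
  lim(x→∞) f'(x)/g'(x) = lim(x→∞) (15·x^2)/(2·x + 2)
  = ∞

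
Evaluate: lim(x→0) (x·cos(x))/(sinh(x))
This is a 0/0 indeterminate form.

Apply L'Hôpital's rule: differentiate numerator and denominator separately.
  f(x) = x·cos(x)   ⇒   f'(x) = -x·sin(x) + cos(x)
  g(x) = sinh(x)   ⇒   g'(x) = cosh(x)
  lim(x→0) f'(x)/g'(x) = lim(x→0) (-x·sin(x) + cos(x))/(cosh(x))
  = 1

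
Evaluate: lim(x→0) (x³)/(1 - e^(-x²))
This is a 0/0 indeterminate form.

Apply L'Hôpital's rule: differentiate numerator and denominator separately.
  f(x) = x^3   ⇒   f'(x) = 3·x^2
  g(x) = 1 - e^(-x^2)   ⇒   g'(x) = 2·x·e^(-x^2)
  lim(x→0) f'(x)/g'(x) = lim(x→0) (3·x^2)/(2·x·e^(-x^2))
  = 0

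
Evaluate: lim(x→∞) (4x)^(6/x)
This is an exponential indeterminate form.

For exponential indeterminate forms, take the natural log:
  Let L = lim(x→∞) (4x)^(6/x)
  Then ln(L) = lim(x→∞) [exponent × ln(base)]
  Evaluate using L'Hôpital or standard limits, then exponentiate.
  L = 1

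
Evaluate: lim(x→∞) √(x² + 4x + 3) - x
This is an ∞-∞ indeterminate form.

Combine fractions or rationalize to convert ∞-∞ to 0/0 form:
  lim(x→∞) √(x² + 4x + 3) - x = 2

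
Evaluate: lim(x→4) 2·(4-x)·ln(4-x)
This is a 0·∞ indeterminate form.

Rewrite 0·∞ as a quotient (0/0 or ∞/∞ form), then apply L'Hôpital's rule:
  lim(x→4) 2·(4-x)·ln(4-x) = 0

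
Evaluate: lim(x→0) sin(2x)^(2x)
This is an exponential indeterminate form.

For exponential indeterminate forms, take the natural log:
  Let L = lim(x→0) sin(2x)^(2x)
  Then ln(L) = lim(x→0) [exponent × ln(base)]
  Evaluate using L'Hôpital or standard limits, then exponentiate.
  L = 1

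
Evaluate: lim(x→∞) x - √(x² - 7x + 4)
This is an ∞-∞ indeterminate form.

Combine fractions or rationalize to convert ∞-∞ to 0/0 form:
  lim(x→∞) x - √(x² - 7x + 4) = 7/2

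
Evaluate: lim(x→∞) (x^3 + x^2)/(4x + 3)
This is an ∞/∞ indeterminate form.

Apply L'Hôpital's rule: differentiate numerator and denominator separately.
  f(x) = x^3 + x^2   ⇒   f'(x) = 3·x^2 + 2·x
  g(x) = 4·x + 3   ⇒   g'(x) = 4
  lim(x→∞) f'(x)/g'(x) = lim(x→∞) (3·x^2 + 2·x)/(4)
  = ∞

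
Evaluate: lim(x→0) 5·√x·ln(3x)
This is a 0·∞ indeterminate form.

Rewrite 0·∞ as a quotient (0/0 or ∞/∞ form), then apply L'Hôpital's rule:
  lim(x→0) 5·√x·ln(3x) = 0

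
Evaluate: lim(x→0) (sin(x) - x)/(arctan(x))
This is a 0/0 indeterminate form.

Apply L'Hôpital's rule: differentiate numerator and denominator separately.
  f(x) = -x + sin(x)   ⇒   f'(x) = cos(x) - 1
  g(x) = atan(x)   ⇒   g'(x) = 1/(x^2 + 1)
  lim(x→0) f'(x)/g'(x) = lim(x→0) (cos(x) - 1)/(1/(x^2 + 1))
  = 0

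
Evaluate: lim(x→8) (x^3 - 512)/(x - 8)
This is a standard limit.

Factor or rationalize the expression:
  lim(x→8) (x^3 - 512)/(x - 8) = 192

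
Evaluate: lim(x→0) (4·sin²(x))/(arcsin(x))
This is a 0/0 indeterminate form.

Apply L'Hôpital's rule: differentiate numerator and denominator separately.
  f(x) = 4·sin(x)^2   ⇒   f'(x) = 8·sin(x)·cos(x)
  g(x) = asin(x)   ⇒   g'(x) = 1/sqrt(1 - x^2)
  lim(x→0) f'(x)/g'(x) = lim(x→0) (8·sin(x)·cos(x))/(1/sqrt(1 - x^2))
  = 0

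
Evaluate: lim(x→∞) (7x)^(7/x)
This is an exponential indeterminate form.

For exponential indeterminate forms, take the natural log:
  Let L = lim(x→∞) (7x)^(7/x)
  Then ln(L) = lim(x→∞) [exponent × ln(base)]
  Evaluate using L'Hôpital or standard limits, then exponentiate.
  L = 1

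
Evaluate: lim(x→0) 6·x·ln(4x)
This is a 0·∞ indeterminate form.

Rewrite 0·∞ as a quotient (0/0 or ∞/∞ form), then apply L'Hôpital's rule:
  lim(x→0) 6·x·ln(4x) = 0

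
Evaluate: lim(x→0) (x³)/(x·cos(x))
This is a 0/0 indeterminate form.

Apply L'Hôpital's rule: differentiate numerator and denominator separately.
  f(x) = x^3   ⇒   f'(x) = 3·x^2
  g(x) = x·cos(x)   ⇒   g'(x) = -x·sin(x) + cos(x)
  lim(x→0) f'(x)/g'(x) = lim(x→0) (3·x^2)/(-x·sin(x) + cos(x))
  = 0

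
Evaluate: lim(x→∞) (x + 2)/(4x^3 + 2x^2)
This is an ∞/∞ indeterminate form.

Apply L'Hôpital's rule: differentiate numerator and denominator separately.
  f(x) = x + 2   ⇒   f'(x) = 1
  g(x) = 4·x^3 + 2·x^2   ⇒   g'(x) = 12·x^2 + 4·x
  lim(x→∞) f'(x)/g'(x) = lim(x→∞) (1)/(12·x^2 + 4·x)
  = 0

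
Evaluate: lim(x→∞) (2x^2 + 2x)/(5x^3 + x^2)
This is an ∞/∞ indeterminate form.

Apply L'Hôpital's rule: differentiate numerator and denominator separately.
  f(x) = 2·x^2 + 2·x   ⇒   f'(x) = 4·x + 2
  g(x) = 5·x^3 + x^2   ⇒   g'(x) = 15·x^2 + 2·x
  lim(x→∞) f'(x)/g'(x) = lim(x→∞) (4·x + 2)/(15·x^2 + 2·x)
  = 0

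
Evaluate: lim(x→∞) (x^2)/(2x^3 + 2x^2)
This is an ∞/∞ indeterminate form.

Apply L'Hôpital's rule: differentiate numerator and denominator separately.
  f(x) = x^2   ⇒   f'(x) = 2·x
  g(x) = 2·x^3 + 2·x^2   ⇒   g'(x) = 6·x^2 + 4·x
  lim(x→∞) f'(x)/g'(x) = lim(x→∞) (2·x)/(6·x^2 + 4·x)
  = 0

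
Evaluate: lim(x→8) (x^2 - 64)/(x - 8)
This is a standard limit.

Factor or rationalize the expression:
  lim(x→8) (x^2 - 64)/(x - 8) = 16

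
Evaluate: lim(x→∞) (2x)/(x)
This is an ∞/∞ indeterminate form.

Apply L'Hôpital's rule: differentiate numerator and denominator separately.
  f(x) = 2·x   ⇒   f'(x) = 2
  g(x) = x   ⇒   g'(x) = 1
  lim(x→∞) f'(x)/g'(x) = lim(x→∞) (2)/(1)
  = 2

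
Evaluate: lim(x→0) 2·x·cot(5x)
This is a 0·∞ indeterminate form.

Rewrite 0·∞ as a quotient (0/0 or ∞/∞ form), then apply L'Hôpital's rule:
  lim(x→0) 2·x·cot(5x) = 2/5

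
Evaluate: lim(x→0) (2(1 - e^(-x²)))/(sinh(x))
This is a 0/0 indeterminate form.

Apply L'Hôpital's rule: differentiate numerator and denominator separately.
  f(x) = 2 - 2·e^(-x^2)   ⇒   f'(x) = 4·x·e^(-x^2)
  g(x) = sinh(x)   ⇒   g'(x) = cosh(x)
  lim(x→0) f'(x)/g'(x) = lim(x→0) (4·x·e^(-x^2))/(cosh(x))
  = 0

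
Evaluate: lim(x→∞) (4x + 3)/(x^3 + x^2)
This is an ∞/∞ indeterminate form.

Apply L'Hôpital's rule: differentiate numerator and denominator separately.
  f(x) = 4·x + 3   ⇒   f'(x) = 4
  g(x) = x^3 + x^2   ⇒   g'(x) = 3·x^2 + 2·x
  lim(x→∞) f'(x)/g'(x) = lim(x→∞) (4)/(3·x^2 + 2·x)
  = 0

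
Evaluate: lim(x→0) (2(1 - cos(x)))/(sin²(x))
This is a 0/0 indeterminate form.

Apply L'Hôpital's rule: differentiate numerator and denominator separately.
  f(x) = 2 - 2·cos(x)   ⇒   f'(x) = 2·sin(x)
  g(x) = sin(x)^2   ⇒   g'(x) = 2·sin(x)·cos(x)
  lim(x→0) f'(x)/g'(x) = lim(x→0) (2·sin(x))/(2·sin(x)·cos(x))
  = 1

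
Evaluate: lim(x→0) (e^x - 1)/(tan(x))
This is a 0/0 indeterminate form.

Apply L'Hôpital's rule: differentiate numerator and denominator separately.
  f(x) = e^(x) - 1   ⇒   f'(x) = e^(x)
  g(x) = tan(x)   ⇒   g'(x) = tan(x)^2 + 1
  lim(x→0) f'(x)/g'(x) = lim(x→0) (e^(x))/(tan(x)^2 + 1)
  = 1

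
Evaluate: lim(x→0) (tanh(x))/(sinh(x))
This is a 0/0 indeterminate form.

Apply L'Hôpital's rule: differentiate numerator and denominator separately.
  f(x) = tanh(x)   ⇒   f'(x) = 1 - tanh(x)^2
  g(x) = sinh(x)   ⇒   g'(x) = cosh(x)
  lim(x→0) f'(x)/g'(x) = lim(x→0) (1 - tanh(x)^2)/(cosh(x))
  = 1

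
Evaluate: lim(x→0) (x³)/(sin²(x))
This is a 0/0 indeterminate form.

Apply L'Hôpital's rule: differentiate numerator and denominator separately.
  f(x) = x^3   ⇒   f'(x) = 3·x^2
  g(x) = sin(x)^2   ⇒   g'(x) = 2·sin(x)·cos(x)
  lim(x→0) f'(x)/g'(x) = lim(x→0) (3·x^2)/(2·sin(x)·cos(x))
  = 0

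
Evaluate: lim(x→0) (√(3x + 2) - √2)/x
This is a standard limit.

Factor or rationalize the expression:
  lim(x→0) (√(3x + 2) - √2)/x = 3·sqrt(2)/4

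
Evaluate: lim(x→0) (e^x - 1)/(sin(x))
This is a 0/0 indeterminate form.

Apply L'Hôpital's rule: differentiate numerator and denominator separately.
  f(x) = e^(x) - 1   ⇒   f'(x) = e^(x)
  g(x) = sin(x)   ⇒   g'(x) = cos(x)
  lim(x→0) f'(x)/g'(x) = lim(x→0) (e^(x))/(cos(x))
  = 1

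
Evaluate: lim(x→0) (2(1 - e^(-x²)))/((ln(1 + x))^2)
This is a 0/0 indeterminate form.

Apply L'Hôpital's rule: differentiate numerator and denominator separately.
  f(x) = 2 - 2·e^(-x^2)   ⇒   f'(x) = 4·x·e^(-x^2)
  g(x) = ln(x + 1)^2   ⇒   g'(x) = 2·ln(x + 1)/(x + 1)
  lim(x→0) f'(x)/g'(x) = lim(x→0) (4·x·e^(-x^2))/(2·ln(x + 1)/(x + 1))
  = 2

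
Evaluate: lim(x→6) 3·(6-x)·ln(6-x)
This is a 0·∞ indeterminate form.

Rewrite 0·∞ as a quotient (0/0 or ∞/∞ form), then apply L'Hôpital's rule:
  lim(x→6) 3·(6-x)·ln(6-x) = 0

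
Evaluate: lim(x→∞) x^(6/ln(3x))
This is an exponential indeterminate form.

For exponential indeterminate forms, take the natural log:
  Let L = lim(x→∞) x^(6/ln(3x))
  Then ln(L) = lim(x→∞) [exponent × ln(base)]
  Evaluate using L'Hôpital or standard limits, then exponentiate.
  L = e^(6)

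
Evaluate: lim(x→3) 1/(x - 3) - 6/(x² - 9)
This is an ∞-∞ indeterminate form.

Combine fractions or rationalize to convert ∞-∞ to 0/0 form:
  lim(x→3) 1/(x - 3) - 6/(x² - 9) = 1/6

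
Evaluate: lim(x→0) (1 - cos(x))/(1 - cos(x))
This is a 0/0 indeterminate form.

Apply L'Hôpital's rule: differentiate numerator and denominator separately.
  f(x) = 1 - cos(x)   ⇒   f'(x) = sin(x)
  g(x) = 1 - cos(x)   ⇒   g'(x) = sin(x)
  lim(x→0) f'(x)/g'(x) = lim(x→0) (sin(x))/(sin(x))
  = 1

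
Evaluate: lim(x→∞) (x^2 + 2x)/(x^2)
This is an ∞/∞ indeterminate form.

Apply L'Hôpital's rule: differentiate numerator and denominator separately.
  f(x) = x^2 + 2·x   ⇒   f'(x) = 2·x + 2
  g(x) = x^2   ⇒   g'(x) = 2·x
  lim(x→∞) f'(x)/g'(x) = lim(x→∞) (2·x + 2)/(2·x)
  = 1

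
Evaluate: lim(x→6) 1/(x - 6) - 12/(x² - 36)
This is an ∞-∞ indeterminate form.

Combine fractions or rationalize to convert ∞-∞ to 0/0 form:
  lim(x→6) 1/(x - 6) - 12/(x² - 36) = 1/12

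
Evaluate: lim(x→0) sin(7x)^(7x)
This is an exponential indeterminate form.

For exponential indeterminate forms, take the natural log:
  Let L = lim(x→0) sin(7x)^(7x)
  Then ln(L) = lim(x→0) [exponent × ln(base)]
  Evaluate using L'Hôpital or standard limits, then exponentiate.
  L = 1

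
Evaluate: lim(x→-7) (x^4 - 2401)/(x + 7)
This is a standard limit.

Factor or rationalize the expression:
  lim(x→-7) (x^4 - 2401)/(x + 7) = -1372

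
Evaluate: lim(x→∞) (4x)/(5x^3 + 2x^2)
This is an ∞/∞ indeterminate form.

Apply L'Hôpital's rule: differentiate numerator and denominator separately.
  f(x) = 4·x   ⇒   f'(x) = 4
  g(x) = 5·x^3 + 2·x^2   ⇒   g'(x) = 15·x^2 + 4·x
  lim(x→∞) f'(x)/g'(x) = lim(x→∞) (4)/(15·x^2 + 4·x)
  = 0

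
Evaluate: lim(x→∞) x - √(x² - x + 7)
This is an ∞-∞ indeterminate form.

Combine fractions or rationalize to convert ∞-∞ to 0/0 form:
  lim(x→∞) x - √(x² - x + 7) = 1/2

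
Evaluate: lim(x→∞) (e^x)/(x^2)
This is an ∞/∞ indeterminate form.

Apply L'Hôpital's rule: differentiate numerator and denominator separately.
  f(x) = e^(x)   ⇒   f'(x) = e^(x)
  g(x) = x^2   ⇒   g'(x) = 2·x
  lim(x→∞) f'(x)/g'(x) = lim(x→∞) (e^(x))/(2·x)
  = ∞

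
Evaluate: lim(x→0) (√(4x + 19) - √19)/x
This is a standard limit.

Factor or rationalize the expression:
  lim(x→0) (√(4x + 19) - √19)/x = 2·sqrt(19)/19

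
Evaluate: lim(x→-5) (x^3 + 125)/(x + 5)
This is a standard limit.

Factor or rationalize the expression:
  lim(x→-5) (x^3 + 125)/(x + 5) = 75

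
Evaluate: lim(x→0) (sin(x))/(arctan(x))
This is a 0/0 indeterminate form.

Apply L'Hôpital's rule: differentiate numerator and denominator separately.
  f(x) = sin(x)   ⇒   f'(x) = cos(x)
  g(x) = atan(x)   ⇒   g'(x) = 1/(x^2 + 1)
  lim(x→0) f'(x)/g'(x) = lim(x→0) (cos(x))/(1/(x^2 + 1))
  = 1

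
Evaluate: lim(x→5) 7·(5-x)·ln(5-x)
This is a 0·∞ indeterminate form.

Rewrite 0·∞ as a quotient (0/0 or ∞/∞ form), then apply L'Hôpital's rule:
  lim(x→5) 7·(5-x)·ln(5-x) = 0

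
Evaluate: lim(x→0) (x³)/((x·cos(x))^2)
This is a 0/0 indeterminate form.

Apply L'Hôpital's rule: differentiate numerator and denominator separately.
  f(x) = x^3   ⇒   f'(x) = 3·x^2
  g(x) = x^2·cos(x)^2   ⇒   g'(x) = -2·x^2·sin(x)·cos(x) + 2·x·cos(x)^2
  lim(x→0) f'(x)/g'(x) = lim(x→0) (3·x^2)/(-2·x^2·sin(x)·cos(x) + 2·x·cos(x)^2)
  = 0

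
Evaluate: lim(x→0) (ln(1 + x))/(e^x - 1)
This is a 0/0 indeterminate form.

Apply L'Hôpital's rule: differentiate numerator and denominator separately.
  f(x) = ln(x + 1)   ⇒   f'(x) = 1/(x + 1)
  g(x) = e^(x) - 1   ⇒   g'(x) = e^(x)
  lim(x→0) f'(x)/g'(x) = lim(x→0) (1/(x + 1))/(e^(x))
  = 1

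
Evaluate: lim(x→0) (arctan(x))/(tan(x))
This is a 0/0 indeterminate form.

Apply L'Hôpital's rule: differentiate numerator and denominator separately.
  f(x) = atan(x)   ⇒   f'(x) = 1/(x^2 + 1)
  g(x) = tan(x)   ⇒   g'(x) = tan(x)^2 + 1
  lim(x→0) f'(x)/g'(x) = lim(x→0) (1/(x^2 + 1))/(tan(x)^2 + 1)
  = 1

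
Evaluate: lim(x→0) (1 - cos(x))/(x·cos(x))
This is a 0/0 indeterminate form.

Apply L'Hôpital's rule: differentiate numerator and denominator separately.
  f(x) = 1 - cos(x)   ⇒   f'(x) = sin(x)
  g(x) = x·cos(x)   ⇒   g'(x) = -x·sin(x) + cos(x)
  lim(x→0) f'(x)/g'(x) = lim(x→0) (sin(x))/(-x·sin(x) + cos(x))
  = 0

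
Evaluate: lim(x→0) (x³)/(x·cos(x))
This is a 0/0 indeterminate form.

Apply L'Hôpital's rule: differentiate numerator and denominator separately.
  f(x) = x^3   ⇒   f'(x) = 3·x^2
  g(x) = x·cos(x)   ⇒   g'(x) = -x·sin(x) + cos(x)
  lim(x→0) f'(x)/g'(x) = lim(x→0) (3·x^2)/(-x·sin(x) + cos(x))
  = 0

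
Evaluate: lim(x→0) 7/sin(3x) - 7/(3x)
This is an ∞-∞ indeterminate form.

Combine fractions or rationalize to convert ∞-∞ to 0/0 form:
  lim(x→0) 7/sin(3x) - 7/(3x) = 0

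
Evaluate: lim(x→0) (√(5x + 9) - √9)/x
This is a standard limit.

Factor or rationalize the expression:
  lim(x→0) (√(5x + 9) - √9)/x = 5/6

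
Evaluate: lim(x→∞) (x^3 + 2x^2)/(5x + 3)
This is an ∞/∞ indeterminate form.

Apply L'Hôpital's rule: differentiate numerator and denominator separately.
  f(x) = x^3 + 2·x^2   ⇒   f'(x) = 3·x^2 + 4·x
  g(x) = 5·x + 3   ⇒   g'(x) = 5
  lim(x→∞) f'(x)/g'(x) = lim(x→∞) (3·x^2 + 4·x)/(5)
  = ∞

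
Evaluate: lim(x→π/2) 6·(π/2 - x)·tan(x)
This is a 0·∞ indeterminate form.

Rewrite 0·∞ as a quotient (0/0 or ∞/∞ form), then apply L'Hôpital's rule:
  lim(x→π/2) 6·(π/2 - x)·tan(x) = 6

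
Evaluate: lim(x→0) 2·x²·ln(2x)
This is a 0·∞ indeterminate form.

Rewrite 0·∞ as a quotient (0/0 or ∞/∞ form), then apply L'Hôpital's rule:
  lim(x→0) 2·x²·ln(2x) = 0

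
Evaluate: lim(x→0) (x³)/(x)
This is a 0/0 indeterminate form.

Apply L'Hôpital's rule: differentiate numerator and denominator separately.
  f(x) = x^3   ⇒   f'(x) = 3·x^2
  g(x) = x   ⇒   g'(x) = 1
  lim(x→0) f'(x)/g'(x) = lim(x→0) (3·x^2)/(1)
  = 0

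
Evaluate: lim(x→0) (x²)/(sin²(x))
This is a 0/0 indeterminate form.

Apply L'Hôpital's rule: differentiate numerator and denominator separately.
  f(x) = x^2   ⇒   f'(x) = 2·x
  g(x) = sin(x)^2   ⇒   g'(x) = 2·sin(x)·cos(x)
  lim(x→0) f'(x)/g'(x) = lim(x→0) (2·x)/(2·sin(x)·cos(x))
  = 1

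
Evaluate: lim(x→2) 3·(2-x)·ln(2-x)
This is a 0·∞ indeterminate form.

Rewrite 0·∞ as a quotient (0/0 or ∞/∞ form), then apply L'Hôpital's rule:
  lim(x→2) 3·(2-x)·ln(2-x) = 0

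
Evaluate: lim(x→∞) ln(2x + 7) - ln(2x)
This is an ∞-∞ indeterminate form.

Combine fractions or rationalize to convert ∞-∞ to 0/0 form:
  lim(x→∞) ln(2x + 7) - ln(2x) = 0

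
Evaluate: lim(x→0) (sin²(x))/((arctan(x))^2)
This is a 0/0 indeterminate form.

Apply L'Hôpital's rule: differentiate numerator and denominator separately.
  f(x) = sin(x)^2   ⇒   f'(x) = 2·sin(x)·cos(x)
  g(x) = atan(x)^2   ⇒   g'(x) = 2·atan(x)/(x^2 + 1)
  lim(x→0) f'(x)/g'(x) = lim(x→0) (2·sin(x)·cos(x))/(2·atan(x)/(x^2 + 1))
  = 1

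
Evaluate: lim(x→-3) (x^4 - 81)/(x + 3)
This is a standard limit.

Factor or rationalize the expression:
  lim(x→-3) (x^4 - 81)/(x + 3) = -108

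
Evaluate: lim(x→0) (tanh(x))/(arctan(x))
This is a 0/0 indeterminate form.

Apply L'Hôpital's rule: differentiate numerator and denominator separately.
  f(x) = tanh(x)   ⇒   f'(x) = 1 - tanh(x)^2
  g(x) = atan(x)   ⇒   g'(x) = 1/(x^2 + 1)
  lim(x→0) f'(x)/g'(x) = lim(x→0) (1 - tanh(x)^2)/(1/(x^2 + 1))
  = 1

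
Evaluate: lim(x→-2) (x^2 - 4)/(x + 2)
This is a standard limit.

Factor or rationalize the expression:
  lim(x→-2) (x^2 - 4)/(x + 2) = -4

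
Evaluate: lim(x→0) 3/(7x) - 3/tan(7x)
This is an ∞-∞ indeterminate form.

Combine fractions or rationalize to convert ∞-∞ to 0/0 form:
  lim(x→0) 3/(7x) - 3/tan(7x) = 0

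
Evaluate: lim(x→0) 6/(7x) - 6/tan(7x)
This is an ∞-∞ indeterminate form.

Combine fractions or rationalize to convert ∞-∞ to 0/0 form:
  lim(x→0) 6/(7x) - 6/tan(7x) = 0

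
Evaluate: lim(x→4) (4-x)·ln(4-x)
This is a 0·∞ indeterminate form.

Rewrite 0·∞ as a quotient (0/0 or ∞/∞ form), then apply L'Hôpital's rule:
  lim(x→4) (4-x)·ln(4-x) = 0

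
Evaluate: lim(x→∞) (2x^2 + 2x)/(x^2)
This is an ∞/∞ indeterminate form.

Apply L'Hôpital's rule: differentiate numerator and denominator separately.
  f(x) = 2·x^2 + 2·x   ⇒   f'(x) = 4·x + 2
  g(x) = x^2   ⇒   g'(x) = 2·x
  lim(x→∞) f'(x)/g'(x) = lim(x→∞) (4·x + 2)/(2·x)
  = 2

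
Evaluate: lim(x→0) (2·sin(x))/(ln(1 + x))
This is a 0/0 indeterminate form.

Apply L'Hôpital's rule: differentiate numerator and denominator separately.
  f(x) = 2·sin(x)   ⇒   f'(x) = 2·cos(x)
  g(x) = ln(x + 1)   ⇒   g'(x) = 1/(x + 1)
  lim(x→0) f'(x)/g'(x) = lim(x→0) (2·cos(x))/(1/(x + 1))
  = 2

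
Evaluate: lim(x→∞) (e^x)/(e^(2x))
This is an ∞/∞ indeterminate form.

Apply L'Hôpital's rule: differentiate numerator and denominator separately.
  f(x) = e^(x)   ⇒   f'(x) = e^(x)
  g(x) = e^(2·x)   ⇒   g'(x) = 2·e^(2·x)
  lim(x→∞) f'(x)/g'(x) = lim(x→∞) (e^(x))/(2·e^(2·x))
  = 0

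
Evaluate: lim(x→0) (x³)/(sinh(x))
This is a 0/0 indeterminate form.

Apply L'Hôpital's rule: differentiate numerator and denominator separately.
  f(x) = x^3   ⇒   f'(x) = 3·x^2
  g(x) = sinh(x)   ⇒   g'(x) = cosh(x)
  lim(x→0) f'(x)/g'(x) = lim(x→0) (3·x^2)/(cosh(x))
  = 0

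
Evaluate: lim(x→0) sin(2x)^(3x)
This is an exponential indeterminate form.

For exponential indeterminate forms, take the natural log:
  Let L = lim(x→0) sin(2x)^(3x)
  Then ln(L) = lim(x→0) [exponent × ln(base)]
  Evaluate using L'Hôpital or standard limits, then exponentiate.
  L = 1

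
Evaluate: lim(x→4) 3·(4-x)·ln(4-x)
This is a 0·∞ indeterminate form.

Rewrite 0·∞ as a quotient (0/0 or ∞/∞ form), then apply L'Hôpital's rule:
  lim(x→4) 3·(4-x)·ln(4-x) = 0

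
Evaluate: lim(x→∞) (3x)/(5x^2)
This is an ∞/∞ indeterminate form.

Apply L'Hôpital's rule: differentiate numerator and denominator separately.
  f(x) = 3·x   ⇒   f'(x) = 3
  g(x) = 5·x^2   ⇒   g'(x) = 10·x
  lim(x→∞) f'(x)/g'(x) = lim(x→∞) (3)/(10·x)
  = 0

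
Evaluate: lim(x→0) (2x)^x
This is an exponential indeterminate form.

For exponential indeterminate forms, take the natural log:
  Let L = lim(x→0) (2x)^x
  Then ln(L) = lim(x→0) [exponent × ln(base)]
  Evaluate using L'Hôpital or standard limits, then exponentiate.
  L = 1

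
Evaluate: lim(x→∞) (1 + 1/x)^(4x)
This is an exponential indeterminate form.

For exponential indeterminate forms, take the natural log:
  Let L = lim(x→∞) (1 + 1/x)^(4x)
  Then ln(L) = lim(x→∞) [exponent × ln(base)]
  Evaluate using L'Hôpital or standard limits, then exponentiate.
  L = e^(4)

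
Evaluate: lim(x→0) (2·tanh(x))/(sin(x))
This is a 0/0 indeterminate form.

Apply L'Hôpital's rule: differentiate numerator and denominator separately.
  f(x) = 2·tanh(x)   ⇒   f'(x) = 2 - 2·tanh(x)^2
  g(x) = sin(x)   ⇒   g'(x) = cos(x)
  lim(x→0) f'(x)/g'(x) = lim(x→0) (2 - 2·tanh(x)^2)/(cos(x))
  = 2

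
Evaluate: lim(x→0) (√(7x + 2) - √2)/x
This is a standard limit.

Factor or rationalize the expression:
  lim(x→0) (√(7x + 2) - √2)/x = 7·sqrt(2)/4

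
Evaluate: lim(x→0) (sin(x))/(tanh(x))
This is a 0/0 indeterminate form.

Apply L'Hôpital's rule: differentiate numerator and denominator separately.
  f(x) = sin(x)   ⇒   f'(x) = cos(x)
  g(x) = tanh(x)   ⇒   g'(x) = 1 - tanh(x)^2
  lim(x→0) f'(x)/g'(x) = lim(x→0) (cos(x))/(1 - tanh(x)^2)
  = 1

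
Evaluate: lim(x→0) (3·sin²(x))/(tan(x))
This is a 0/0 indeterminate form.

Apply L'Hôpital's rule: differentiate numerator and denominator separately.
  f(x) = 3·sin(x)^2   ⇒   f'(x) = 6·sin(x)·cos(x)
  g(x) = tan(x)   ⇒   g'(x) = tan(x)^2 + 1
  lim(x→0) f'(x)/g'(x) = lim(x→0) (6·sin(x)·cos(x))/(tan(x)^2 + 1)
  = 0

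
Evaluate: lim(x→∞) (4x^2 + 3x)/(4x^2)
This is an ∞/∞ indeterminate form.

Apply L'Hôpital's rule: differentiate numerator and denominator separately.
  f(x) = 4·x^2 + 3·x   ⇒   f'(x) = 8·x + 3
  g(x) = 4·x^2   ⇒   g'(x) = 8·x
  lim(x→∞) f'(x)/g'(x) = lim(x→∞) (8·x + 3)/(8·x)
  = 1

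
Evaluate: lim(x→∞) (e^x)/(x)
This is an ∞/∞ indeterminate form.

Apply L'Hôpital's rule: differentiate numerator and denominator separately.
  f(x) = e^(x)   ⇒   f'(x) = e^(x)
  g(x) = x   ⇒   g'(x) = 1
  lim(x→∞) f'(x)/g'(x) = lim(x→∞) (e^(x))/(1)
  = ∞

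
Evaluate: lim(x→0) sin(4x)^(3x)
This is an exponential indeterminate form.

For exponential indeterminate forms, take the natural log:
  Let L = lim(x→0) sin(4x)^(3x)
  Then ln(L) = lim(x→0) [exponent × ln(base)]
  Evaluate using L'Hôpital or standard limits, then exponentiate.
  L = 1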